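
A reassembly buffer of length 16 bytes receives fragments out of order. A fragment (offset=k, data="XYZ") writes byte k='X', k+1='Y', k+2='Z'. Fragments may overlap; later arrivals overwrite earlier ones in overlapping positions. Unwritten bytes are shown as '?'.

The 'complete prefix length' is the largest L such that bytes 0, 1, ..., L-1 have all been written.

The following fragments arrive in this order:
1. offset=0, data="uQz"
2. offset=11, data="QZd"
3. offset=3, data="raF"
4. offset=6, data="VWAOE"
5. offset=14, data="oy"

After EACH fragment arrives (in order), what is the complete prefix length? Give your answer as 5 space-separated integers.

Fragment 1: offset=0 data="uQz" -> buffer=uQz????????????? -> prefix_len=3
Fragment 2: offset=11 data="QZd" -> buffer=uQz????????QZd?? -> prefix_len=3
Fragment 3: offset=3 data="raF" -> buffer=uQzraF?????QZd?? -> prefix_len=6
Fragment 4: offset=6 data="VWAOE" -> buffer=uQzraFVWAOEQZd?? -> prefix_len=14
Fragment 5: offset=14 data="oy" -> buffer=uQzraFVWAOEQZdoy -> prefix_len=16

Answer: 3 3 6 14 16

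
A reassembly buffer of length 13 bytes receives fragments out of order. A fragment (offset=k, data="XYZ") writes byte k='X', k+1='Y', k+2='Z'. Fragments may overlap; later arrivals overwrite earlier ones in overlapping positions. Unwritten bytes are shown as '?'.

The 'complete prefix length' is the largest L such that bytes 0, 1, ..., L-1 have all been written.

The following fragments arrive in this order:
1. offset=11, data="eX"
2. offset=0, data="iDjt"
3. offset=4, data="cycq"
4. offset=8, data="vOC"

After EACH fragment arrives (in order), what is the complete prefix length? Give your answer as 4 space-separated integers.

Fragment 1: offset=11 data="eX" -> buffer=???????????eX -> prefix_len=0
Fragment 2: offset=0 data="iDjt" -> buffer=iDjt???????eX -> prefix_len=4
Fragment 3: offset=4 data="cycq" -> buffer=iDjtcycq???eX -> prefix_len=8
Fragment 4: offset=8 data="vOC" -> buffer=iDjtcycqvOCeX -> prefix_len=13

Answer: 0 4 8 13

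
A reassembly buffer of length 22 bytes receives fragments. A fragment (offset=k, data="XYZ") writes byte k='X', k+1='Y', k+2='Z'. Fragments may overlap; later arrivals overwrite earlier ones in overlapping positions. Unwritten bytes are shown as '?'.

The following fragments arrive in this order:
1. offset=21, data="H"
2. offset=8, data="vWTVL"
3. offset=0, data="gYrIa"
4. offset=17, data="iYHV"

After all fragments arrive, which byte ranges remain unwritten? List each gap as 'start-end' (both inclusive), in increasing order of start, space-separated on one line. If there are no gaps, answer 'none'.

Answer: 5-7 13-16

Derivation:
Fragment 1: offset=21 len=1
Fragment 2: offset=8 len=5
Fragment 3: offset=0 len=5
Fragment 4: offset=17 len=4
Gaps: 5-7 13-16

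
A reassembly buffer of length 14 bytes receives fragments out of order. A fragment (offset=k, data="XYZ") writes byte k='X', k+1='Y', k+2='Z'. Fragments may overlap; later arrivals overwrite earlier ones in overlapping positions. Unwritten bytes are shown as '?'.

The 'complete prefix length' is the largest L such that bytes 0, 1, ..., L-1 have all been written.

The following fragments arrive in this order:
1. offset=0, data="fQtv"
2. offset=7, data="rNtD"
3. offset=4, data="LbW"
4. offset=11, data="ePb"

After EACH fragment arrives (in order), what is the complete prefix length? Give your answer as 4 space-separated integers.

Answer: 4 4 11 14

Derivation:
Fragment 1: offset=0 data="fQtv" -> buffer=fQtv?????????? -> prefix_len=4
Fragment 2: offset=7 data="rNtD" -> buffer=fQtv???rNtD??? -> prefix_len=4
Fragment 3: offset=4 data="LbW" -> buffer=fQtvLbWrNtD??? -> prefix_len=11
Fragment 4: offset=11 data="ePb" -> buffer=fQtvLbWrNtDePb -> prefix_len=14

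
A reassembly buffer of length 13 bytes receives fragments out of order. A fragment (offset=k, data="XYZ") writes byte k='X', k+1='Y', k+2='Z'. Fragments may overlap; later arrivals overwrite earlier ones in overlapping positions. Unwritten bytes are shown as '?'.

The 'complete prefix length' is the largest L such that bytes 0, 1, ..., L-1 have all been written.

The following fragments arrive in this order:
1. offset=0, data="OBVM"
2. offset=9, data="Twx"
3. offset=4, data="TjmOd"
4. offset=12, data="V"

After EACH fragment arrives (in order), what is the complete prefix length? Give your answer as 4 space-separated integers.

Fragment 1: offset=0 data="OBVM" -> buffer=OBVM????????? -> prefix_len=4
Fragment 2: offset=9 data="Twx" -> buffer=OBVM?????Twx? -> prefix_len=4
Fragment 3: offset=4 data="TjmOd" -> buffer=OBVMTjmOdTwx? -> prefix_len=12
Fragment 4: offset=12 data="V" -> buffer=OBVMTjmOdTwxV -> prefix_len=13

Answer: 4 4 12 13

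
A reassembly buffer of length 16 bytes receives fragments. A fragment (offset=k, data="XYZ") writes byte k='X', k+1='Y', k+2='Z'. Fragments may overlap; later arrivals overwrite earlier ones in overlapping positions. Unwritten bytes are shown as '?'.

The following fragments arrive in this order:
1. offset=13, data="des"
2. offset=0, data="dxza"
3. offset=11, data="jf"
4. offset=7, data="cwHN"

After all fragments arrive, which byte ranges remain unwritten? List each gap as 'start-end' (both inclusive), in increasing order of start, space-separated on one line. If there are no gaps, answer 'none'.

Fragment 1: offset=13 len=3
Fragment 2: offset=0 len=4
Fragment 3: offset=11 len=2
Fragment 4: offset=7 len=4
Gaps: 4-6

Answer: 4-6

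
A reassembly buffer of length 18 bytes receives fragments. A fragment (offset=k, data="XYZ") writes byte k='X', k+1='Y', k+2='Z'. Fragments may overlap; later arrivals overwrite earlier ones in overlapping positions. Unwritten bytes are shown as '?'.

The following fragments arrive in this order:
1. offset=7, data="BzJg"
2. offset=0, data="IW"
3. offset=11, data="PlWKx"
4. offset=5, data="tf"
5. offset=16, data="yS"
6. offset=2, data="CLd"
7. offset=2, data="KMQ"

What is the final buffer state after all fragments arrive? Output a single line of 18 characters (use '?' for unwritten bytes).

Answer: IWKMQtfBzJgPlWKxyS

Derivation:
Fragment 1: offset=7 data="BzJg" -> buffer=???????BzJg???????
Fragment 2: offset=0 data="IW" -> buffer=IW?????BzJg???????
Fragment 3: offset=11 data="PlWKx" -> buffer=IW?????BzJgPlWKx??
Fragment 4: offset=5 data="tf" -> buffer=IW???tfBzJgPlWKx??
Fragment 5: offset=16 data="yS" -> buffer=IW???tfBzJgPlWKxyS
Fragment 6: offset=2 data="CLd" -> buffer=IWCLdtfBzJgPlWKxyS
Fragment 7: offset=2 data="KMQ" -> buffer=IWKMQtfBzJgPlWKxyS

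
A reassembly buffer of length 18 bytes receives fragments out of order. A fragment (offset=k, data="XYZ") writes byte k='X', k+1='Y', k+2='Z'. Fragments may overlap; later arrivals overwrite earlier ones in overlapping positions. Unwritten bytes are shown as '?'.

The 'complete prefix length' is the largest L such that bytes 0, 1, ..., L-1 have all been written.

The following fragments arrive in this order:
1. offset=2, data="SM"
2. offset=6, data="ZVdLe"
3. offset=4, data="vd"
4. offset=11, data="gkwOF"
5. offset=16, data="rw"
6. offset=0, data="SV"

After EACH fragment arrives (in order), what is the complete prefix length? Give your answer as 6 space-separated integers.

Answer: 0 0 0 0 0 18

Derivation:
Fragment 1: offset=2 data="SM" -> buffer=??SM?????????????? -> prefix_len=0
Fragment 2: offset=6 data="ZVdLe" -> buffer=??SM??ZVdLe??????? -> prefix_len=0
Fragment 3: offset=4 data="vd" -> buffer=??SMvdZVdLe??????? -> prefix_len=0
Fragment 4: offset=11 data="gkwOF" -> buffer=??SMvdZVdLegkwOF?? -> prefix_len=0
Fragment 5: offset=16 data="rw" -> buffer=??SMvdZVdLegkwOFrw -> prefix_len=0
Fragment 6: offset=0 data="SV" -> buffer=SVSMvdZVdLegkwOFrw -> prefix_len=18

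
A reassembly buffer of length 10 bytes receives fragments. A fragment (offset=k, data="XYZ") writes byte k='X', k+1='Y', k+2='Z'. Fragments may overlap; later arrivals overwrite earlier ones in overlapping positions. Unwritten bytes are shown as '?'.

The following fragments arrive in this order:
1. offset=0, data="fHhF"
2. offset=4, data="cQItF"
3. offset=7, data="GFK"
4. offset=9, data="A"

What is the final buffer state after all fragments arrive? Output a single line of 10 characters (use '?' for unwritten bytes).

Fragment 1: offset=0 data="fHhF" -> buffer=fHhF??????
Fragment 2: offset=4 data="cQItF" -> buffer=fHhFcQItF?
Fragment 3: offset=7 data="GFK" -> buffer=fHhFcQIGFK
Fragment 4: offset=9 data="A" -> buffer=fHhFcQIGFA

Answer: fHhFcQIGFA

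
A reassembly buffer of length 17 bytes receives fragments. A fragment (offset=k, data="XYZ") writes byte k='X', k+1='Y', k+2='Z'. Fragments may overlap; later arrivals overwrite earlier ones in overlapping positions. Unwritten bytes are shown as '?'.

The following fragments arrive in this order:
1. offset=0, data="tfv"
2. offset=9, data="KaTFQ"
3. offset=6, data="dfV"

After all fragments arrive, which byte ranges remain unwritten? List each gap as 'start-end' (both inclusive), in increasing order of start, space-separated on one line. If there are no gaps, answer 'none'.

Answer: 3-5 14-16

Derivation:
Fragment 1: offset=0 len=3
Fragment 2: offset=9 len=5
Fragment 3: offset=6 len=3
Gaps: 3-5 14-16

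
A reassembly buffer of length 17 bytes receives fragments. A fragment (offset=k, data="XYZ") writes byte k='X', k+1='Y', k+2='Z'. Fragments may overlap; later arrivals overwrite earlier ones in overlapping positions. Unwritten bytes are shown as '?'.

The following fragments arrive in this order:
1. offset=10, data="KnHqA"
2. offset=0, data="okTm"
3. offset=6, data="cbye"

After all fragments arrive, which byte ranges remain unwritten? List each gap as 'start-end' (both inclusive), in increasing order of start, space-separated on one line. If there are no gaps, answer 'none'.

Fragment 1: offset=10 len=5
Fragment 2: offset=0 len=4
Fragment 3: offset=6 len=4
Gaps: 4-5 15-16

Answer: 4-5 15-16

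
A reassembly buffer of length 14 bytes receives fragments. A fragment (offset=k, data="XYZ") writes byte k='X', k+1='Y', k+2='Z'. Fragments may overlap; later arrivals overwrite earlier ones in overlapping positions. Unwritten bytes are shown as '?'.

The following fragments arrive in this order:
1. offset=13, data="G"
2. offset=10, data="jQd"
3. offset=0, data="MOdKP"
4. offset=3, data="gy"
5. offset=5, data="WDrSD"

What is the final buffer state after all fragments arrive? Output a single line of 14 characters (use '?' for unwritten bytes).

Answer: MOdgyWDrSDjQdG

Derivation:
Fragment 1: offset=13 data="G" -> buffer=?????????????G
Fragment 2: offset=10 data="jQd" -> buffer=??????????jQdG
Fragment 3: offset=0 data="MOdKP" -> buffer=MOdKP?????jQdG
Fragment 4: offset=3 data="gy" -> buffer=MOdgy?????jQdG
Fragment 5: offset=5 data="WDrSD" -> buffer=MOdgyWDrSDjQdG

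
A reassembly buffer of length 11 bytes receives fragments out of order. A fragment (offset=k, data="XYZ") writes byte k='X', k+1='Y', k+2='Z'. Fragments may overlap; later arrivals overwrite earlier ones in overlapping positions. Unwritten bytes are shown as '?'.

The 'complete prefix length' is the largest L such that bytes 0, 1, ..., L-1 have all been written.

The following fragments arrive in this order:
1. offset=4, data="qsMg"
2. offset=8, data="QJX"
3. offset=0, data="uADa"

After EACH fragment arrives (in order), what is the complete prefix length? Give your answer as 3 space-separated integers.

Fragment 1: offset=4 data="qsMg" -> buffer=????qsMg??? -> prefix_len=0
Fragment 2: offset=8 data="QJX" -> buffer=????qsMgQJX -> prefix_len=0
Fragment 3: offset=0 data="uADa" -> buffer=uADaqsMgQJX -> prefix_len=11

Answer: 0 0 11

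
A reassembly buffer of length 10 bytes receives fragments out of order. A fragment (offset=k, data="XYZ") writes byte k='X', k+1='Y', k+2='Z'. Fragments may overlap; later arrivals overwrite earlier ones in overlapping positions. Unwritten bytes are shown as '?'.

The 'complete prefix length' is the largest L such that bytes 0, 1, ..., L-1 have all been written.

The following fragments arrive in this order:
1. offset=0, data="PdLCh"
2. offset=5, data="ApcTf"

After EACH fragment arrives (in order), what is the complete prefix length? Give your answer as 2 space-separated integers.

Answer: 5 10

Derivation:
Fragment 1: offset=0 data="PdLCh" -> buffer=PdLCh????? -> prefix_len=5
Fragment 2: offset=5 data="ApcTf" -> buffer=PdLChApcTf -> prefix_len=10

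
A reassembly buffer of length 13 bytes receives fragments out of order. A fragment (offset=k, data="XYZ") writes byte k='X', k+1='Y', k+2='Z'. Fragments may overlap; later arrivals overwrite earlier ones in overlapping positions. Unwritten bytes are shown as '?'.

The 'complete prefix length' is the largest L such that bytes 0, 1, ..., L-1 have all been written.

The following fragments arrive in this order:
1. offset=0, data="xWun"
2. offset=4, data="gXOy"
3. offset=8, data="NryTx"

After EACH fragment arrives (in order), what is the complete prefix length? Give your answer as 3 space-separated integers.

Fragment 1: offset=0 data="xWun" -> buffer=xWun????????? -> prefix_len=4
Fragment 2: offset=4 data="gXOy" -> buffer=xWungXOy????? -> prefix_len=8
Fragment 3: offset=8 data="NryTx" -> buffer=xWungXOyNryTx -> prefix_len=13

Answer: 4 8 13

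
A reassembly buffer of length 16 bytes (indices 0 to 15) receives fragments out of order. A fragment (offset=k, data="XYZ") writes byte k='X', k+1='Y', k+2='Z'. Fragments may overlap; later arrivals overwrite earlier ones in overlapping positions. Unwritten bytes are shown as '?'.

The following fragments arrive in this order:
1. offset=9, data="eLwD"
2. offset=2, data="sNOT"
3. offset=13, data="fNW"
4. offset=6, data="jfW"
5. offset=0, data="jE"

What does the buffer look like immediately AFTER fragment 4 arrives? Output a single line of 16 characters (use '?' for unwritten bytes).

Answer: ??sNOTjfWeLwDfNW

Derivation:
Fragment 1: offset=9 data="eLwD" -> buffer=?????????eLwD???
Fragment 2: offset=2 data="sNOT" -> buffer=??sNOT???eLwD???
Fragment 3: offset=13 data="fNW" -> buffer=??sNOT???eLwDfNW
Fragment 4: offset=6 data="jfW" -> buffer=??sNOTjfWeLwDfNW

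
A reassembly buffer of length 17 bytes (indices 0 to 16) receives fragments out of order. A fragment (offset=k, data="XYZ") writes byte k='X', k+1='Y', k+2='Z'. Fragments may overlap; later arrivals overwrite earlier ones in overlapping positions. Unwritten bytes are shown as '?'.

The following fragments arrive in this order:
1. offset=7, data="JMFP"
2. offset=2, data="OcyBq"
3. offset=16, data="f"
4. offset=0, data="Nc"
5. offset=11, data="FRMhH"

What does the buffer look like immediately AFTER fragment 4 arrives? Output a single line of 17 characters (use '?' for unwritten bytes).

Fragment 1: offset=7 data="JMFP" -> buffer=???????JMFP??????
Fragment 2: offset=2 data="OcyBq" -> buffer=??OcyBqJMFP??????
Fragment 3: offset=16 data="f" -> buffer=??OcyBqJMFP?????f
Fragment 4: offset=0 data="Nc" -> buffer=NcOcyBqJMFP?????f

Answer: NcOcyBqJMFP?????f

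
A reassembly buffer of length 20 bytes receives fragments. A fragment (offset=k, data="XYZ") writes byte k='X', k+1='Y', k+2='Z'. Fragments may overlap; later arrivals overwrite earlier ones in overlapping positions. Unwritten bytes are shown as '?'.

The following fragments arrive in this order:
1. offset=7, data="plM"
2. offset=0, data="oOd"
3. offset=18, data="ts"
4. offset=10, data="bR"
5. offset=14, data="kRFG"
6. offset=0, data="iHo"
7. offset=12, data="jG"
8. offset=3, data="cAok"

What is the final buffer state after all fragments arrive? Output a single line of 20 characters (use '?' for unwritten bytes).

Fragment 1: offset=7 data="plM" -> buffer=???????plM??????????
Fragment 2: offset=0 data="oOd" -> buffer=oOd????plM??????????
Fragment 3: offset=18 data="ts" -> buffer=oOd????plM????????ts
Fragment 4: offset=10 data="bR" -> buffer=oOd????plMbR??????ts
Fragment 5: offset=14 data="kRFG" -> buffer=oOd????plMbR??kRFGts
Fragment 6: offset=0 data="iHo" -> buffer=iHo????plMbR??kRFGts
Fragment 7: offset=12 data="jG" -> buffer=iHo????plMbRjGkRFGts
Fragment 8: offset=3 data="cAok" -> buffer=iHocAokplMbRjGkRFGts

Answer: iHocAokplMbRjGkRFGts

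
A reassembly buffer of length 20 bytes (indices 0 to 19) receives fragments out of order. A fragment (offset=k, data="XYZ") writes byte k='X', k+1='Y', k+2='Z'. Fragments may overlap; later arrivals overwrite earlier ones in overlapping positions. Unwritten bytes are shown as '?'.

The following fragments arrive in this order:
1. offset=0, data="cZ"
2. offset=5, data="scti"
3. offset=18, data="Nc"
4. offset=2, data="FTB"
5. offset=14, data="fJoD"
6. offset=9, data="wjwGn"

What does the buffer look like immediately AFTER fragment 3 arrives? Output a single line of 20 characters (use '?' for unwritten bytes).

Answer: cZ???scti?????????Nc

Derivation:
Fragment 1: offset=0 data="cZ" -> buffer=cZ??????????????????
Fragment 2: offset=5 data="scti" -> buffer=cZ???scti???????????
Fragment 3: offset=18 data="Nc" -> buffer=cZ???scti?????????Nc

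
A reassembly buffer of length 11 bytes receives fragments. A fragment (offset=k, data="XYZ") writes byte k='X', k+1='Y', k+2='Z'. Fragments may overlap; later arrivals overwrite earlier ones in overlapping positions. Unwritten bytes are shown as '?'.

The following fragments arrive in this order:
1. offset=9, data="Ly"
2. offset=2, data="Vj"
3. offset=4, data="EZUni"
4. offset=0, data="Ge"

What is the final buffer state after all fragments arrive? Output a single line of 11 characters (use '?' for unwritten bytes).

Fragment 1: offset=9 data="Ly" -> buffer=?????????Ly
Fragment 2: offset=2 data="Vj" -> buffer=??Vj?????Ly
Fragment 3: offset=4 data="EZUni" -> buffer=??VjEZUniLy
Fragment 4: offset=0 data="Ge" -> buffer=GeVjEZUniLy

Answer: GeVjEZUniLy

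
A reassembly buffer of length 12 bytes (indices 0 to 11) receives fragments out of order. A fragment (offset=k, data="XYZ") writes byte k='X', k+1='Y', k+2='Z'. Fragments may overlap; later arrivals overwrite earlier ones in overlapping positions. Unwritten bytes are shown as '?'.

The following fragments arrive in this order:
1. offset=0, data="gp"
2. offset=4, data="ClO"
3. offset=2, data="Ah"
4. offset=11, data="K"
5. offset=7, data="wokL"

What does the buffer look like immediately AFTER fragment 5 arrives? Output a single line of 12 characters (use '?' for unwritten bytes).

Answer: gpAhClOwokLK

Derivation:
Fragment 1: offset=0 data="gp" -> buffer=gp??????????
Fragment 2: offset=4 data="ClO" -> buffer=gp??ClO?????
Fragment 3: offset=2 data="Ah" -> buffer=gpAhClO?????
Fragment 4: offset=11 data="K" -> buffer=gpAhClO????K
Fragment 5: offset=7 data="wokL" -> buffer=gpAhClOwokLK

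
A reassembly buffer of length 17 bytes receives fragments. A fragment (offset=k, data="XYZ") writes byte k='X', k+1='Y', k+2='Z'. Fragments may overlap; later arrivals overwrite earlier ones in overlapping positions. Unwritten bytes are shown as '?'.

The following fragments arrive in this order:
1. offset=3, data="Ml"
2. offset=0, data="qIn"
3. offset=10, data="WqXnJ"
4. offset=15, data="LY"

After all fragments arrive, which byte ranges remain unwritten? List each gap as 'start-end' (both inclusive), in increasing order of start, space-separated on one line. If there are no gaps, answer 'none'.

Answer: 5-9

Derivation:
Fragment 1: offset=3 len=2
Fragment 2: offset=0 len=3
Fragment 3: offset=10 len=5
Fragment 4: offset=15 len=2
Gaps: 5-9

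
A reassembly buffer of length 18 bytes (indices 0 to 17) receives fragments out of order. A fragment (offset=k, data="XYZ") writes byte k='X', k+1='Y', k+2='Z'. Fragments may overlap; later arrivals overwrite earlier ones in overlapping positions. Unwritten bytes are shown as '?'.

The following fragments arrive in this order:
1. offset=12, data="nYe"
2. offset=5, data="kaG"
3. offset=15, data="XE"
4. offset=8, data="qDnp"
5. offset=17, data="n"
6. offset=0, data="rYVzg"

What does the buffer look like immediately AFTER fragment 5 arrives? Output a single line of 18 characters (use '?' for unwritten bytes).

Fragment 1: offset=12 data="nYe" -> buffer=????????????nYe???
Fragment 2: offset=5 data="kaG" -> buffer=?????kaG????nYe???
Fragment 3: offset=15 data="XE" -> buffer=?????kaG????nYeXE?
Fragment 4: offset=8 data="qDnp" -> buffer=?????kaGqDnpnYeXE?
Fragment 5: offset=17 data="n" -> buffer=?????kaGqDnpnYeXEn

Answer: ?????kaGqDnpnYeXEn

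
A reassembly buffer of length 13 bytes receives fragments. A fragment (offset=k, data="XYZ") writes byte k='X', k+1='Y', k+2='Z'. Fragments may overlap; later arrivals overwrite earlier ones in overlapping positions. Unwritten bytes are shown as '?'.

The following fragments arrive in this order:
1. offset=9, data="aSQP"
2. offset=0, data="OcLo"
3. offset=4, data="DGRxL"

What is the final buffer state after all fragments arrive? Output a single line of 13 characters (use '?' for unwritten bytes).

Fragment 1: offset=9 data="aSQP" -> buffer=?????????aSQP
Fragment 2: offset=0 data="OcLo" -> buffer=OcLo?????aSQP
Fragment 3: offset=4 data="DGRxL" -> buffer=OcLoDGRxLaSQP

Answer: OcLoDGRxLaSQP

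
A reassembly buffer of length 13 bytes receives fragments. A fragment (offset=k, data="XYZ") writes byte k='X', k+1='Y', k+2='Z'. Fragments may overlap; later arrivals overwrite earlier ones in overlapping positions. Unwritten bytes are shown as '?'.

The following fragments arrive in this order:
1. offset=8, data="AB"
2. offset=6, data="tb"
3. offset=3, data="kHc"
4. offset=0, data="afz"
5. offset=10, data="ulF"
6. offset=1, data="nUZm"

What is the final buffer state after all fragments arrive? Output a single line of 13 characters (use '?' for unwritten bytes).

Fragment 1: offset=8 data="AB" -> buffer=????????AB???
Fragment 2: offset=6 data="tb" -> buffer=??????tbAB???
Fragment 3: offset=3 data="kHc" -> buffer=???kHctbAB???
Fragment 4: offset=0 data="afz" -> buffer=afzkHctbAB???
Fragment 5: offset=10 data="ulF" -> buffer=afzkHctbABulF
Fragment 6: offset=1 data="nUZm" -> buffer=anUZmctbABulF

Answer: anUZmctbABulF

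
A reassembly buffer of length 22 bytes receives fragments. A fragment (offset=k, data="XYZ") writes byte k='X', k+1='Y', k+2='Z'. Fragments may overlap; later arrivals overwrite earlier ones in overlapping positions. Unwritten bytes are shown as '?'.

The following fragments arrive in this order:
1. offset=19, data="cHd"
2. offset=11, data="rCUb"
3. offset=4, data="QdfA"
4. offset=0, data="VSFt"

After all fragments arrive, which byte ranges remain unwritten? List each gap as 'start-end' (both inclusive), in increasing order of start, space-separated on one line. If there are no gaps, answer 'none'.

Answer: 8-10 15-18

Derivation:
Fragment 1: offset=19 len=3
Fragment 2: offset=11 len=4
Fragment 3: offset=4 len=4
Fragment 4: offset=0 len=4
Gaps: 8-10 15-18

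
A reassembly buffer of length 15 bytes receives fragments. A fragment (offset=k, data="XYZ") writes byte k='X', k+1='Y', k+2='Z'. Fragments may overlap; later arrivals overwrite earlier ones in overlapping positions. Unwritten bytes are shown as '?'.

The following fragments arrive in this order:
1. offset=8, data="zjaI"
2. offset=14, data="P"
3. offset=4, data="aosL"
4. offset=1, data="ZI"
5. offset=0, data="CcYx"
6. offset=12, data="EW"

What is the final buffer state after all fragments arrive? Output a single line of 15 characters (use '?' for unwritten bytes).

Answer: CcYxaosLzjaIEWP

Derivation:
Fragment 1: offset=8 data="zjaI" -> buffer=????????zjaI???
Fragment 2: offset=14 data="P" -> buffer=????????zjaI??P
Fragment 3: offset=4 data="aosL" -> buffer=????aosLzjaI??P
Fragment 4: offset=1 data="ZI" -> buffer=?ZI?aosLzjaI??P
Fragment 5: offset=0 data="CcYx" -> buffer=CcYxaosLzjaI??P
Fragment 6: offset=12 data="EW" -> buffer=CcYxaosLzjaIEWP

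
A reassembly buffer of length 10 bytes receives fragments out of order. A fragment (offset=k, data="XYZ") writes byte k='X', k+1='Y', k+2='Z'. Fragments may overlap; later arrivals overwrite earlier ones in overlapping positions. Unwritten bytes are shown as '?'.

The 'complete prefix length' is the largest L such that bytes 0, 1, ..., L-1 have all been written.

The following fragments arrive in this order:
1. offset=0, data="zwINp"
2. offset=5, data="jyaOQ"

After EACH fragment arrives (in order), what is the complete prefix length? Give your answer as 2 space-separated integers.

Answer: 5 10

Derivation:
Fragment 1: offset=0 data="zwINp" -> buffer=zwINp????? -> prefix_len=5
Fragment 2: offset=5 data="jyaOQ" -> buffer=zwINpjyaOQ -> prefix_len=10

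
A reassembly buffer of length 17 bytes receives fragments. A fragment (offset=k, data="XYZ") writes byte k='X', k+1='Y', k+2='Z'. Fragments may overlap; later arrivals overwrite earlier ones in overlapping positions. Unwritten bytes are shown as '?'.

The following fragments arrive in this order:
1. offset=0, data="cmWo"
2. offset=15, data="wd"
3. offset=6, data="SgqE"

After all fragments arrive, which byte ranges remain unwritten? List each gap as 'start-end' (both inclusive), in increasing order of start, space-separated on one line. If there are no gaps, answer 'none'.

Answer: 4-5 10-14

Derivation:
Fragment 1: offset=0 len=4
Fragment 2: offset=15 len=2
Fragment 3: offset=6 len=4
Gaps: 4-5 10-14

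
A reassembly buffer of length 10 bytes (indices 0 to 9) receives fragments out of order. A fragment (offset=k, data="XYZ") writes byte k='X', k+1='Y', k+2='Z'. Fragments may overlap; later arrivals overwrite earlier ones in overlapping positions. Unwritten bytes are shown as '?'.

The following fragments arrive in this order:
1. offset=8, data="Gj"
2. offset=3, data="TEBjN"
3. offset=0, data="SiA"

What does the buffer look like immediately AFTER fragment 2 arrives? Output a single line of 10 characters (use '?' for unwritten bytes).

Fragment 1: offset=8 data="Gj" -> buffer=????????Gj
Fragment 2: offset=3 data="TEBjN" -> buffer=???TEBjNGj

Answer: ???TEBjNGj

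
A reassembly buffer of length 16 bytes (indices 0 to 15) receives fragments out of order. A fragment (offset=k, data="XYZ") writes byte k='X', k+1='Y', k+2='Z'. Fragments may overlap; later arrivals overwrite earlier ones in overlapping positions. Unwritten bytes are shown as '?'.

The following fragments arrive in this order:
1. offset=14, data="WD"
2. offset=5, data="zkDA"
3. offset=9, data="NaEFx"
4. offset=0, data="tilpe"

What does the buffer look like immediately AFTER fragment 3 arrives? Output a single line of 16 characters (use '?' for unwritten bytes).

Answer: ?????zkDANaEFxWD

Derivation:
Fragment 1: offset=14 data="WD" -> buffer=??????????????WD
Fragment 2: offset=5 data="zkDA" -> buffer=?????zkDA?????WD
Fragment 3: offset=9 data="NaEFx" -> buffer=?????zkDANaEFxWD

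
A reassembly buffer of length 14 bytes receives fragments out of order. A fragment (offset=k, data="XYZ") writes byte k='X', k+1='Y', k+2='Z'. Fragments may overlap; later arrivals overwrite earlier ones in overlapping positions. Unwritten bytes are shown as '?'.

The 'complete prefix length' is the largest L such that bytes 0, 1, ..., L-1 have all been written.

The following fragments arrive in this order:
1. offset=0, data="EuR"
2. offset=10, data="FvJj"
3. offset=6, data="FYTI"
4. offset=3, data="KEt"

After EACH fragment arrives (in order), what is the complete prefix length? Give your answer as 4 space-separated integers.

Answer: 3 3 3 14

Derivation:
Fragment 1: offset=0 data="EuR" -> buffer=EuR??????????? -> prefix_len=3
Fragment 2: offset=10 data="FvJj" -> buffer=EuR???????FvJj -> prefix_len=3
Fragment 3: offset=6 data="FYTI" -> buffer=EuR???FYTIFvJj -> prefix_len=3
Fragment 4: offset=3 data="KEt" -> buffer=EuRKEtFYTIFvJj -> prefix_len=14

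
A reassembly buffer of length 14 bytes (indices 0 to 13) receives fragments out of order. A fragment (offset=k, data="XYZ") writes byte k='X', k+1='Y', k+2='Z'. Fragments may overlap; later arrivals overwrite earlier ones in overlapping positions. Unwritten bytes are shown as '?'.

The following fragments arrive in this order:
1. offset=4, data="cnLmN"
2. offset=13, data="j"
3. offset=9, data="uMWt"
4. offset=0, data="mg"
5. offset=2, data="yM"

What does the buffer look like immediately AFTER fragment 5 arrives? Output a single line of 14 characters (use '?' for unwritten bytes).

Fragment 1: offset=4 data="cnLmN" -> buffer=????cnLmN?????
Fragment 2: offset=13 data="j" -> buffer=????cnLmN????j
Fragment 3: offset=9 data="uMWt" -> buffer=????cnLmNuMWtj
Fragment 4: offset=0 data="mg" -> buffer=mg??cnLmNuMWtj
Fragment 5: offset=2 data="yM" -> buffer=mgyMcnLmNuMWtj

Answer: mgyMcnLmNuMWtj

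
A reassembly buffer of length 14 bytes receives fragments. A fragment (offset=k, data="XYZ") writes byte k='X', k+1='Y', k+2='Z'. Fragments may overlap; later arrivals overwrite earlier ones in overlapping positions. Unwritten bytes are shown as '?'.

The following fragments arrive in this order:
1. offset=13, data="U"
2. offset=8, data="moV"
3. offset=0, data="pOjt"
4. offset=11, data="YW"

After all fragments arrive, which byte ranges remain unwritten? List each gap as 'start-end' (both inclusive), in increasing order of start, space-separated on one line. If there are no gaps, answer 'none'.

Fragment 1: offset=13 len=1
Fragment 2: offset=8 len=3
Fragment 3: offset=0 len=4
Fragment 4: offset=11 len=2
Gaps: 4-7

Answer: 4-7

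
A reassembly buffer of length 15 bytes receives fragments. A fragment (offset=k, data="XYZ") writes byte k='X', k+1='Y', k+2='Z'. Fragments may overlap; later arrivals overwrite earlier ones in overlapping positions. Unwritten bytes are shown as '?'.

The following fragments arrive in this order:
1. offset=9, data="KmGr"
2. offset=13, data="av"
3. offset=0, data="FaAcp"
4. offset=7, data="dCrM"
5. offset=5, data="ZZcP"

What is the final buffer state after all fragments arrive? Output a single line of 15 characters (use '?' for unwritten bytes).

Answer: FaAcpZZcPrMGrav

Derivation:
Fragment 1: offset=9 data="KmGr" -> buffer=?????????KmGr??
Fragment 2: offset=13 data="av" -> buffer=?????????KmGrav
Fragment 3: offset=0 data="FaAcp" -> buffer=FaAcp????KmGrav
Fragment 4: offset=7 data="dCrM" -> buffer=FaAcp??dCrMGrav
Fragment 5: offset=5 data="ZZcP" -> buffer=FaAcpZZcPrMGrav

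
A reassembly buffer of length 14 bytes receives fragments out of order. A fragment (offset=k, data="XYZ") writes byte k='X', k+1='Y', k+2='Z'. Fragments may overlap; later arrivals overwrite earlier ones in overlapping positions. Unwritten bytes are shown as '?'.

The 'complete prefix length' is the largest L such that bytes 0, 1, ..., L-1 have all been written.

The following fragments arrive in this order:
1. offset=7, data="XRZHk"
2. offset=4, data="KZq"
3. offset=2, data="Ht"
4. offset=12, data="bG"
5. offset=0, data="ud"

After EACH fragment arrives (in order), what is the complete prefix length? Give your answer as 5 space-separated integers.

Answer: 0 0 0 0 14

Derivation:
Fragment 1: offset=7 data="XRZHk" -> buffer=???????XRZHk?? -> prefix_len=0
Fragment 2: offset=4 data="KZq" -> buffer=????KZqXRZHk?? -> prefix_len=0
Fragment 3: offset=2 data="Ht" -> buffer=??HtKZqXRZHk?? -> prefix_len=0
Fragment 4: offset=12 data="bG" -> buffer=??HtKZqXRZHkbG -> prefix_len=0
Fragment 5: offset=0 data="ud" -> buffer=udHtKZqXRZHkbG -> prefix_len=14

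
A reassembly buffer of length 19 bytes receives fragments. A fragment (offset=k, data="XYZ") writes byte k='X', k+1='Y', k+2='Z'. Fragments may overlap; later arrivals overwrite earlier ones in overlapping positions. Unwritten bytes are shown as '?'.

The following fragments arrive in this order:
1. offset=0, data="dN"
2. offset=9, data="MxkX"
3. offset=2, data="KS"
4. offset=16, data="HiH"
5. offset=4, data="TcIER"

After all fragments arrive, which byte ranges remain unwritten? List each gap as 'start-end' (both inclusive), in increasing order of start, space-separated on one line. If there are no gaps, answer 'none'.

Fragment 1: offset=0 len=2
Fragment 2: offset=9 len=4
Fragment 3: offset=2 len=2
Fragment 4: offset=16 len=3
Fragment 5: offset=4 len=5
Gaps: 13-15

Answer: 13-15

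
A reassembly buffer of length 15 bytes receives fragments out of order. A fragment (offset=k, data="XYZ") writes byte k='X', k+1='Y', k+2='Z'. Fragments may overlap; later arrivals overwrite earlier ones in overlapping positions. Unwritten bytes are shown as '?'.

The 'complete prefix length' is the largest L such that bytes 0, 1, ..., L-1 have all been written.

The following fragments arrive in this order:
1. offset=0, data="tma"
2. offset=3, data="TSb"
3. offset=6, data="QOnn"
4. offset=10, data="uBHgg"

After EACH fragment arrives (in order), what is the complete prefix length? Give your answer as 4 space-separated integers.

Answer: 3 6 10 15

Derivation:
Fragment 1: offset=0 data="tma" -> buffer=tma???????????? -> prefix_len=3
Fragment 2: offset=3 data="TSb" -> buffer=tmaTSb????????? -> prefix_len=6
Fragment 3: offset=6 data="QOnn" -> buffer=tmaTSbQOnn????? -> prefix_len=10
Fragment 4: offset=10 data="uBHgg" -> buffer=tmaTSbQOnnuBHgg -> prefix_len=15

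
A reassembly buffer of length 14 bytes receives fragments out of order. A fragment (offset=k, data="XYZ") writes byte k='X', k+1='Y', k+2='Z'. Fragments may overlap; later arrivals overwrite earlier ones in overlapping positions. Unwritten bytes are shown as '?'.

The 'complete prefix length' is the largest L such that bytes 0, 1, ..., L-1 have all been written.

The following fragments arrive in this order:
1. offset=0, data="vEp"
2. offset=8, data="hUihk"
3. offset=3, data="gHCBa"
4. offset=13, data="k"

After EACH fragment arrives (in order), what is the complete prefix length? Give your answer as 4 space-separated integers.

Answer: 3 3 13 14

Derivation:
Fragment 1: offset=0 data="vEp" -> buffer=vEp??????????? -> prefix_len=3
Fragment 2: offset=8 data="hUihk" -> buffer=vEp?????hUihk? -> prefix_len=3
Fragment 3: offset=3 data="gHCBa" -> buffer=vEpgHCBahUihk? -> prefix_len=13
Fragment 4: offset=13 data="k" -> buffer=vEpgHCBahUihkk -> prefix_len=14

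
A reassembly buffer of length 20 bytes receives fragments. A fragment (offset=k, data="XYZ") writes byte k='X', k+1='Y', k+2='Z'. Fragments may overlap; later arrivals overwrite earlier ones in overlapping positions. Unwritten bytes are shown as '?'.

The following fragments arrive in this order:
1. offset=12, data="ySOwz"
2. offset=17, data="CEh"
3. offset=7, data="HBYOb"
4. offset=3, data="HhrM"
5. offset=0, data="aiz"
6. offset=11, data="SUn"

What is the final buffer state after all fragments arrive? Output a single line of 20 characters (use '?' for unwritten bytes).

Fragment 1: offset=12 data="ySOwz" -> buffer=????????????ySOwz???
Fragment 2: offset=17 data="CEh" -> buffer=????????????ySOwzCEh
Fragment 3: offset=7 data="HBYOb" -> buffer=???????HBYObySOwzCEh
Fragment 4: offset=3 data="HhrM" -> buffer=???HhrMHBYObySOwzCEh
Fragment 5: offset=0 data="aiz" -> buffer=aizHhrMHBYObySOwzCEh
Fragment 6: offset=11 data="SUn" -> buffer=aizHhrMHBYOSUnOwzCEh

Answer: aizHhrMHBYOSUnOwzCEh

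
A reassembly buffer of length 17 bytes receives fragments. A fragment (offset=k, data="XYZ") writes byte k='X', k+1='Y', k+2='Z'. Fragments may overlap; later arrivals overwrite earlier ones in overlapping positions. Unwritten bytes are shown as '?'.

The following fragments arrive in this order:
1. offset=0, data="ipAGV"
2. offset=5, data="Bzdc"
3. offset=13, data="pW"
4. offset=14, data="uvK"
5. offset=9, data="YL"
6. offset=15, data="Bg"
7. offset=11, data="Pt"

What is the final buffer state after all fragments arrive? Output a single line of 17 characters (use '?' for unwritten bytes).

Answer: ipAGVBzdcYLPtpuBg

Derivation:
Fragment 1: offset=0 data="ipAGV" -> buffer=ipAGV????????????
Fragment 2: offset=5 data="Bzdc" -> buffer=ipAGVBzdc????????
Fragment 3: offset=13 data="pW" -> buffer=ipAGVBzdc????pW??
Fragment 4: offset=14 data="uvK" -> buffer=ipAGVBzdc????puvK
Fragment 5: offset=9 data="YL" -> buffer=ipAGVBzdcYL??puvK
Fragment 6: offset=15 data="Bg" -> buffer=ipAGVBzdcYL??puBg
Fragment 7: offset=11 data="Pt" -> buffer=ipAGVBzdcYLPtpuBg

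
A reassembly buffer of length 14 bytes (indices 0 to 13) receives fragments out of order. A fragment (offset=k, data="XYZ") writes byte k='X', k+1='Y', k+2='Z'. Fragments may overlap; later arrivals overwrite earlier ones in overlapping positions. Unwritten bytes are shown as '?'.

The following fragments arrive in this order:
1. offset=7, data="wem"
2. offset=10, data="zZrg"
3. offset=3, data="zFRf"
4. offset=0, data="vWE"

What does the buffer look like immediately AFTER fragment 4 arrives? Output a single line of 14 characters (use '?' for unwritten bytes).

Answer: vWEzFRfwemzZrg

Derivation:
Fragment 1: offset=7 data="wem" -> buffer=???????wem????
Fragment 2: offset=10 data="zZrg" -> buffer=???????wemzZrg
Fragment 3: offset=3 data="zFRf" -> buffer=???zFRfwemzZrg
Fragment 4: offset=0 data="vWE" -> buffer=vWEzFRfwemzZrg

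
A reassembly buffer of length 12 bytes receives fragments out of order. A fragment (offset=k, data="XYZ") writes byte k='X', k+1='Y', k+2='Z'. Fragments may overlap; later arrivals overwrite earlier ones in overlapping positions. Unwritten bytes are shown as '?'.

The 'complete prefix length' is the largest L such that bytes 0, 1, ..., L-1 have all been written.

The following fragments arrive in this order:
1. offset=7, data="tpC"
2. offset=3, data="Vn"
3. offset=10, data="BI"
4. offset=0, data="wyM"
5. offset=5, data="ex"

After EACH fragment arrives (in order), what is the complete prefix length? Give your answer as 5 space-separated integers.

Fragment 1: offset=7 data="tpC" -> buffer=???????tpC?? -> prefix_len=0
Fragment 2: offset=3 data="Vn" -> buffer=???Vn??tpC?? -> prefix_len=0
Fragment 3: offset=10 data="BI" -> buffer=???Vn??tpCBI -> prefix_len=0
Fragment 4: offset=0 data="wyM" -> buffer=wyMVn??tpCBI -> prefix_len=5
Fragment 5: offset=5 data="ex" -> buffer=wyMVnextpCBI -> prefix_len=12

Answer: 0 0 0 5 12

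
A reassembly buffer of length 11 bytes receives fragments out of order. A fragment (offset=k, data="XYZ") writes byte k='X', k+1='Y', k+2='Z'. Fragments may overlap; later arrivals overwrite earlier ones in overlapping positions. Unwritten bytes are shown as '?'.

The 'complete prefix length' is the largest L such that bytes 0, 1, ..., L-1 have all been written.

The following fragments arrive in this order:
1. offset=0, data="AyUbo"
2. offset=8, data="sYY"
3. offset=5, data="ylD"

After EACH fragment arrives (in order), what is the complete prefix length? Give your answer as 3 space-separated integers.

Answer: 5 5 11

Derivation:
Fragment 1: offset=0 data="AyUbo" -> buffer=AyUbo?????? -> prefix_len=5
Fragment 2: offset=8 data="sYY" -> buffer=AyUbo???sYY -> prefix_len=5
Fragment 3: offset=5 data="ylD" -> buffer=AyUboylDsYY -> prefix_len=11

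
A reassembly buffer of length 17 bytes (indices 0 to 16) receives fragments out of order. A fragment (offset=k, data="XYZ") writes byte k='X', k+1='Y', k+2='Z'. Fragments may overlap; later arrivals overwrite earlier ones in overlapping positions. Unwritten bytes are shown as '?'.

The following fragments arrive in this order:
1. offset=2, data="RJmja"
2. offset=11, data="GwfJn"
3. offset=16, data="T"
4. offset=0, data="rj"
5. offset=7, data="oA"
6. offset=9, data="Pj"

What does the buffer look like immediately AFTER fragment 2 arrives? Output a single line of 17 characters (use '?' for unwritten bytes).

Fragment 1: offset=2 data="RJmja" -> buffer=??RJmja??????????
Fragment 2: offset=11 data="GwfJn" -> buffer=??RJmja????GwfJn?

Answer: ??RJmja????GwfJn?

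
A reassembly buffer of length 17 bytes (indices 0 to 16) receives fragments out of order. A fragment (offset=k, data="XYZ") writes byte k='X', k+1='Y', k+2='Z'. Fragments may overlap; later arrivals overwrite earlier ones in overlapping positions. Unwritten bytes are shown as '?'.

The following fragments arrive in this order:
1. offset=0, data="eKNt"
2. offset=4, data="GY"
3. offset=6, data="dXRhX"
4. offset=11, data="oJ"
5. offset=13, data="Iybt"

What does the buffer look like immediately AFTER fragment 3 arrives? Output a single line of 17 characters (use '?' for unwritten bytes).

Fragment 1: offset=0 data="eKNt" -> buffer=eKNt?????????????
Fragment 2: offset=4 data="GY" -> buffer=eKNtGY???????????
Fragment 3: offset=6 data="dXRhX" -> buffer=eKNtGYdXRhX??????

Answer: eKNtGYdXRhX??????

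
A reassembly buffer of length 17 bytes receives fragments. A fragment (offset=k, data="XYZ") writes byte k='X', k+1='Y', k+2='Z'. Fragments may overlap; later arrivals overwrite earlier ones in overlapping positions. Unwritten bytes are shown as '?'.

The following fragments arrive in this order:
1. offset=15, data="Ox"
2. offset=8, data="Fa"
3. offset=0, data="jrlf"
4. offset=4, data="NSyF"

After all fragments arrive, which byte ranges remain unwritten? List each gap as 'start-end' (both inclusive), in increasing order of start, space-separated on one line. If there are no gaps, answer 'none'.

Answer: 10-14

Derivation:
Fragment 1: offset=15 len=2
Fragment 2: offset=8 len=2
Fragment 3: offset=0 len=4
Fragment 4: offset=4 len=4
Gaps: 10-14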